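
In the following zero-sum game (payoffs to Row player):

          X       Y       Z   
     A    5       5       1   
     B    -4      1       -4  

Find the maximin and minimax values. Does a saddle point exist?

Maximin = 1, Minimax = 1, Saddle: True

Work:
Row minimums: [1, -4] → maximin = 1
Column maximums: [5, 5, 1] → minimax = 1
Saddle point exists! Game value = 1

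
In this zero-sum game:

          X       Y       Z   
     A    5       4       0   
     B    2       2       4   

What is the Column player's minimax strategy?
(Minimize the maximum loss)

Column should play Y or Z (all achieve the minimum), value = 4

Work:
Column player minimizes Row's maximum payoff:
Column X: max payoff to Row = 5
Column Y: max payoff to Row = 4
Column Z: max payoff to Row = 4
Minimum is 4, achieved by columns Y, Z (tied).
Each of Y or Z is a minimax strategy.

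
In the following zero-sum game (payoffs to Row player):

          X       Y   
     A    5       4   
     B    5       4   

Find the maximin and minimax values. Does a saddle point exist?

Maximin = 4, Minimax = 4, Saddle: True

Work:
Row minimums: [4, 4] → maximin = 4
Column maximums: [5, 4] → minimax = 4
Saddle point exists! Game value = 4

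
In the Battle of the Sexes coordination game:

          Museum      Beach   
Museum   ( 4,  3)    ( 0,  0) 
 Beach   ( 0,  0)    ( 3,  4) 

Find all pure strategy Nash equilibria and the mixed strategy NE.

Pure NE: (Museum, Museum) and (Beach, Beach); Mixed NE: p = 0.5714, q = 0.4286

Work:
Check pure NE:
(Museum, Museum): (4, 3) - no unilateral deviation beneficial
(Beach, Beach): (3, 4) - no unilateral deviation beneficial
Mixed NE: P1 plays Museum with p = 0.5714, P2 plays Museum with q = 0.4286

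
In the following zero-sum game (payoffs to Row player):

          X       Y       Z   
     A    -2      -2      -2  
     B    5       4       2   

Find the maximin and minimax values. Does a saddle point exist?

Maximin = 2, Minimax = 2, Saddle: True

Work:
Row minimums: [-2, 2] → maximin = 2
Column maximums: [5, 4, 2] → minimax = 2
Saddle point exists! Game value = 2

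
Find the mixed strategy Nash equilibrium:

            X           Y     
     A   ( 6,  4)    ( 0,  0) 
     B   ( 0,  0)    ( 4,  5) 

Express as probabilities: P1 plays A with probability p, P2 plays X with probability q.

p = 0.5556, q = 0.4

Work:
Find probabilities that make opponent indifferent:
P2 chooses q to make P1 indifferent between A and B
P1 chooses p to make P2 indifferent between X and Y
Mixed NE: P1 plays (A: 0.5556, B: 0.4444), P2 plays (X: 0.4, Y: 0.6)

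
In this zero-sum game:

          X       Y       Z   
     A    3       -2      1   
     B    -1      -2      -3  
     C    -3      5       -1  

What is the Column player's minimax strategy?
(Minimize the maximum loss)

Column should play Z, value = 1

Work:
Column player minimizes Row's maximum payoff:
Column X: max payoff to Row = 3
Column Y: max payoff to Row = 5
Column Z: max payoff to Row = 1
Minimum is 1, achieved by column Z.
Minimax strategy: Z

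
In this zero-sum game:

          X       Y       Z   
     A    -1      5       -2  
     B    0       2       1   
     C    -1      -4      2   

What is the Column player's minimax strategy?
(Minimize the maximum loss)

Column should play X, value = 0

Work:
Column player minimizes Row's maximum payoff:
Column X: max payoff to Row = 0
Column Y: max payoff to Row = 5
Column Z: max payoff to Row = 2
Minimum is 0, achieved by column X.
Minimax strategy: X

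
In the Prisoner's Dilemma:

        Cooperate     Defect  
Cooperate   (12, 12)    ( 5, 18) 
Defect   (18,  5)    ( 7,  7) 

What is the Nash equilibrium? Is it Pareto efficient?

(Defect, Defect) is NE; not Pareto efficient

Work:
Defect dominates Cooperate for both players:
If P2 cooperates: Defect (18) > Cooperate (12)
If P2 defects: Defect (7) > Cooperate (5)
NE: (Defect, Defect) with payoff (7, 7)
But (Cooperate, Cooperate) = (12, 12) Pareto dominates (7, 7)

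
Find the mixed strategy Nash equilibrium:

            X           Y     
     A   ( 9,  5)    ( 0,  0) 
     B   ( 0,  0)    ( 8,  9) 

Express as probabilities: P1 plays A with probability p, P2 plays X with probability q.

p = 0.6429, q = 0.4706

Work:
Find probabilities that make opponent indifferent:
P2 chooses q to make P1 indifferent between A and B
P1 chooses p to make P2 indifferent between X and Y
Mixed NE: P1 plays (A: 0.6429, B: 0.3571), P2 plays (X: 0.4706, Y: 0.5294)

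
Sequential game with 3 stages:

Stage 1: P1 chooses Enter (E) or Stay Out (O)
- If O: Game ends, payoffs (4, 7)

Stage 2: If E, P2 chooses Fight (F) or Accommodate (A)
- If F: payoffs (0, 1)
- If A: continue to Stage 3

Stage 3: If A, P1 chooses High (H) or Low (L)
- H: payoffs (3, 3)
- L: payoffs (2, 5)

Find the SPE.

SPE: (O, A, H); Outcome (4, 7)

Work:
Stage 3: P1 chooses H (3 vs 2)
Stage 2: P2: F->1, A->3 (anticipating H). Choose A
Stage 1: P1: O->4, E->3 (anticipating A, H). Choose O
SPE path: O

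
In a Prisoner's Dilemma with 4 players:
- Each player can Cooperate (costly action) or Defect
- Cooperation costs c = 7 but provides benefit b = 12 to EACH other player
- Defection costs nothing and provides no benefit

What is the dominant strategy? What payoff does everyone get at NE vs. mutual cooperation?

Dominant: Defect; NE payoff = 0; Coop payoff = 29

Work:
Defect dominates (saves cost c = 7, benefit to others is external)
NE: All defect → everyone gets 0
If all cooperate: each receives (3)×12 - 7 = 29
Social dilemma: 29 > 0 but NE gives 0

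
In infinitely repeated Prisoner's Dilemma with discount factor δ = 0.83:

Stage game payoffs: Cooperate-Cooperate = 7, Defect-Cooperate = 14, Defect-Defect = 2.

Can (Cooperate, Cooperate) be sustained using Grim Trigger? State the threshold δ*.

δ* = 0.5833; since δ = 0.83 ≥ 0.5833, cooperation can be sustained

Work:
For Grim Trigger:
Cooperate forever: 7/(1-δ)
Defect then punished: 14 + 2·δ/(1-δ)
Need: 7/(1-δ) ≥ 14 + 2·δ/(1-δ)
Solving: δ ≥ (T-R)/(T-P) = (14-7)/(14-2) = 0.5833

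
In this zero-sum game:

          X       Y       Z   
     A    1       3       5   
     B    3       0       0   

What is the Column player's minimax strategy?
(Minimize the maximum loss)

Column should play X or Y (all achieve the minimum), value = 3

Work:
Column player minimizes Row's maximum payoff:
Column X: max payoff to Row = 3
Column Y: max payoff to Row = 3
Column Z: max payoff to Row = 5
Minimum is 3, achieved by columns X, Y (tied).
Each of X or Y is a minimax strategy.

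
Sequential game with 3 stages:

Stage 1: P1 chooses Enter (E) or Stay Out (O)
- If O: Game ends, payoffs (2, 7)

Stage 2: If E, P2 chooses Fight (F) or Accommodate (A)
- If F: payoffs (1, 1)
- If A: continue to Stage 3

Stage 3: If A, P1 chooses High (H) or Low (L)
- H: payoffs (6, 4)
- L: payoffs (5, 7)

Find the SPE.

SPE: (E, A, H); Outcome (6, 4)

Work:
Stage 3: P1 chooses H (6 vs 5)
Stage 2: P2: F->1, A->4 (anticipating H). Choose A
Stage 1: P1: O->2, E->6 (anticipating A, H). Choose E
SPE path: E -> A -> H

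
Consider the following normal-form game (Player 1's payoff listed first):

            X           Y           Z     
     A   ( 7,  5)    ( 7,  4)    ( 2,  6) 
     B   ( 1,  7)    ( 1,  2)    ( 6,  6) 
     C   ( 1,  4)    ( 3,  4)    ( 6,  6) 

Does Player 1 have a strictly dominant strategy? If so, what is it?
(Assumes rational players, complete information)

No strictly dominant strategy exists for Player 1

Work:
A strategy strictly dominates another if it gives a strictly higher payoff against every opponent action. Compare each pair of P1's strategies column-by-column:
  A vs B: [7 vs 1, 7 vs 1, 2 vs 6] → A does not strictly dominate B (column Z: 2 ≤ 6)
  A vs C: [7 vs 1, 7 vs 3, 2 vs 6] → A does not strictly dominate C (column Z: 2 ≤ 6)
  B vs A: [1 vs 7, 1 vs 7, 6 vs 2] → B does not strictly dominate A (column X: 1 ≤ 7)
  B vs C: [1 vs 1, 1 vs 3, 6 vs 6] → B does not strictly dominate C (column X: 1 ≤ 1)
  C vs A: [1 vs 7, 3 vs 7, 6 vs 2] → C does not strictly dominate A (column X: 1 ≤ 7)
  C vs B: [1 vs 1, 3 vs 1, 6 vs 6] → C does not strictly dominate B (column X: 1 ≤ 1)
No single strategy strictly dominates all others → no strictly dominant strategy.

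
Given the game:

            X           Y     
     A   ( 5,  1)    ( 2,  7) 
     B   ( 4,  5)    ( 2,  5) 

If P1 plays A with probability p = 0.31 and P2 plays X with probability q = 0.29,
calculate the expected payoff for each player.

E[P1] = 2.6699, E[P2] = 5.0806

Work:
E[P1] = p·q·π₁(A,X) + p·(1-q)·π₁(A,Y) + (1-p)·q·π₁(B,X) + (1-p)·(1-q)·π₁(B,Y)
= 0.31·0.29·5 + 0.31·0.71·2 + 0.69·0.29·4 + 0.69·0.71·2
= 2.6699

E[P2] = 5.0806 (similar calculation)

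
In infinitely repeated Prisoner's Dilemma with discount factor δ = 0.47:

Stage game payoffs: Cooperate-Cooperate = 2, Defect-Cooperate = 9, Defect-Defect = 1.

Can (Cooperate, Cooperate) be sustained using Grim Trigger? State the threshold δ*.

δ* = 0.875; since δ = 0.47 < 0.875, cooperation cannot be sustained

Work:
For Grim Trigger:
Cooperate forever: 2/(1-δ)
Defect then punished: 9 + 1·δ/(1-δ)
Need: 2/(1-δ) ≥ 9 + 1·δ/(1-δ)
Solving: δ ≥ (T-R)/(T-P) = (9-2)/(9-1) = 0.875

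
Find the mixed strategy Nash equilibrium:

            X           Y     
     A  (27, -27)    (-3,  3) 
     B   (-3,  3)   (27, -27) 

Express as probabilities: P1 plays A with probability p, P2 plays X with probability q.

p = 0.5, q = 0.5

Work:
Find probabilities that make opponent indifferent:
P2 chooses q to make P1 indifferent between A and B
P1 chooses p to make P2 indifferent between X and Y
Mixed NE: P1 plays (A: 0.5, B: 0.5), P2 plays (X: 0.5, Y: 0.5)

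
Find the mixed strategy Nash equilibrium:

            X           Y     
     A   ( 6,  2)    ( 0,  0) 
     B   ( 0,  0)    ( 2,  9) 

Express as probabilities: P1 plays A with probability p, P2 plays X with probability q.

p = 0.8182, q = 0.25

Work:
Find probabilities that make opponent indifferent:
P2 chooses q to make P1 indifferent between A and B
P1 chooses p to make P2 indifferent between X and Y
Mixed NE: P1 plays (A: 0.8182, B: 0.1818), P2 plays (X: 0.25, Y: 0.75)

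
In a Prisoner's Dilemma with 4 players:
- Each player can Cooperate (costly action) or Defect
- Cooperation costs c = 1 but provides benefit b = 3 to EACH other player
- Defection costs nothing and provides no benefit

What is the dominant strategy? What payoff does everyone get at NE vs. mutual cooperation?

Dominant: Defect; NE payoff = 0; Coop payoff = 8

Work:
Defect dominates (saves cost c = 1, benefit to others is external)
NE: All defect → everyone gets 0
If all cooperate: each receives (3)×3 - 1 = 8
Social dilemma: 8 > 0 but NE gives 0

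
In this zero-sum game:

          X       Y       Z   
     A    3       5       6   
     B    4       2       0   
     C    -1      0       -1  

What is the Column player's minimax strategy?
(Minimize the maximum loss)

Column should play X, value = 4

Work:
Column player minimizes Row's maximum payoff:
Column X: max payoff to Row = 4
Column Y: max payoff to Row = 5
Column Z: max payoff to Row = 6
Minimum is 4, achieved by column X.
Minimax strategy: X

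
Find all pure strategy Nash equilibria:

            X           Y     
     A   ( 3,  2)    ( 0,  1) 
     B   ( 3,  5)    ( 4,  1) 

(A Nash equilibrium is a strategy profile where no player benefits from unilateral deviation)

Nash equilibrium: (A, X), (B, X)

Work:
Best responses:
  P1 vs X: payoffs [3, 3] → best response A/B (payoff 3)
  P1 vs Y: payoffs [0, 4] → best response B (payoff 4)
  P2 vs A: payoffs [2, 1] → best response X (payoff 2)
  P2 vs B: payoffs [5, 1] → best response X (payoff 5)
Mutual best responses: (A,X), (B,X) → Nash equilibria.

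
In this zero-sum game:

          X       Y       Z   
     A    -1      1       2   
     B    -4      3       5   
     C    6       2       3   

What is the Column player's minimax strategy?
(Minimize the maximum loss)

Column should play Y, value = 3

Work:
Column player minimizes Row's maximum payoff:
Column X: max payoff to Row = 6
Column Y: max payoff to Row = 3
Column Z: max payoff to Row = 5
Minimum is 3, achieved by column Y.
Minimax strategy: Y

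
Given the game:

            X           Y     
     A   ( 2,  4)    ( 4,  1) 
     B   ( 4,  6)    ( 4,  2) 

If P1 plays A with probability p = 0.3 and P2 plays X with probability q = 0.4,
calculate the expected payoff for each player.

E[P1] = 3.76, E[P2] = 3.18

Work:
E[P1] = p·q·π₁(A,X) + p·(1-q)·π₁(A,Y) + (1-p)·q·π₁(B,X) + (1-p)·(1-q)·π₁(B,Y)
= 0.3·0.4·2 + 0.3·0.6·4 + 0.7·0.4·4 + 0.7·0.6·4
= 3.76

E[P2] = 3.18 (similar calculation)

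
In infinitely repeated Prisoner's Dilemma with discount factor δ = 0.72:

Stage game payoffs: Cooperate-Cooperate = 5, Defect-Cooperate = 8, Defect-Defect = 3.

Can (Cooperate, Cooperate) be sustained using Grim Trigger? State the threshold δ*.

δ* = 0.6; since δ = 0.72 ≥ 0.6, cooperation can be sustained

Work:
For Grim Trigger:
Cooperate forever: 5/(1-δ)
Defect then punished: 8 + 3·δ/(1-δ)
Need: 5/(1-δ) ≥ 8 + 3·δ/(1-δ)
Solving: δ ≥ (T-R)/(T-P) = (8-5)/(8-3) = 0.6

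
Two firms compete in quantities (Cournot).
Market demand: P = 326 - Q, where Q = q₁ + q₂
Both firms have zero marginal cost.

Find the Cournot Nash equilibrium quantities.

q₁* = q₂* = 108.67; P* = 108.67

Work:
Profit: π_i = P·q_i = (a - q_i - q_j)·q_i
FOC: ∂π_i/∂q_i = a - 2q_i - q_j = 0
Reaction function: q_i = (326 - q_j)/2
Symmetry: q* = 326/3 = 108.67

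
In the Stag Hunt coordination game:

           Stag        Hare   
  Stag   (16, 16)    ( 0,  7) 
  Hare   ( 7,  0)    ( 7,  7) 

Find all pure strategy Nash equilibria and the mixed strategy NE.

Pure NE: (Stag, Stag) and (Hare, Hare); Mixed NE: p = 0.4375, q = 0.4375

Work:
Check pure NE:
(Stag, Stag): (16, 16) - no unilateral deviation beneficial
(Hare, Hare): (7, 7) - no unilateral deviation beneficial
Mixed NE: P1 plays Stag with p = 0.4375, P2 plays Stag with q = 0.4375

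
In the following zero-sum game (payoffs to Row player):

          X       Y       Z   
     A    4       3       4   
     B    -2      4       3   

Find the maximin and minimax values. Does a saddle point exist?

Maximin = 3, Minimax = 4, Saddle: False

Work:
Row minimums: [3, -2] → maximin = 3
Column maximums: [4, 4, 4] → minimax = 4
No saddle point (maximin ≠ minimax). Mixed strategy needed.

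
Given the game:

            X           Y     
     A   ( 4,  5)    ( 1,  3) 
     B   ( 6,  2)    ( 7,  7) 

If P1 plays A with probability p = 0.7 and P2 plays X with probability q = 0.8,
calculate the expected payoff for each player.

E[P1] = 4.24, E[P2] = 4.12

Work:
E[P1] = p·q·π₁(A,X) + p·(1-q)·π₁(A,Y) + (1-p)·q·π₁(B,X) + (1-p)·(1-q)·π₁(B,Y)
= 0.7·0.8·4 + 0.7·0.2·1 + 0.3·0.8·6 + 0.3·0.2·7
= 4.24

E[P2] = 4.12 (similar calculation)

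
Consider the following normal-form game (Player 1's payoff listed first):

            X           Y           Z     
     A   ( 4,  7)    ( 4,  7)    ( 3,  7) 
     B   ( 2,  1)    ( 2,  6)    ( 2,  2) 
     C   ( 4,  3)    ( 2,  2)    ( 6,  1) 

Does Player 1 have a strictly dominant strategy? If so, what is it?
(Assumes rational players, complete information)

No strictly dominant strategy exists for Player 1

Work:
A strategy strictly dominates another if it gives a strictly higher payoff against every opponent action. Compare each pair of P1's strategies column-by-column:
  A vs B: [4 vs 2, 4 vs 2, 3 vs 2] → A strictly dominates B
  A vs C: [4 vs 4, 4 vs 2, 3 vs 6] → A does not strictly dominate C (column X: 4 ≤ 4)
  B vs A: [2 vs 4, 2 vs 4, 2 vs 3] → B does not strictly dominate A (column X: 2 ≤ 4)
  B vs C: [2 vs 4, 2 vs 2, 2 vs 6] → B does not strictly dominate C (column X: 2 ≤ 4)
  C vs A: [4 vs 4, 2 vs 4, 6 vs 3] → C does not strictly dominate A (column X: 4 ≤ 4)
  C vs B: [4 vs 2, 2 vs 2, 6 vs 2] → C does not strictly dominate B (column Y: 2 ≤ 2)
No single strategy strictly dominates all others → no strictly dominant strategy.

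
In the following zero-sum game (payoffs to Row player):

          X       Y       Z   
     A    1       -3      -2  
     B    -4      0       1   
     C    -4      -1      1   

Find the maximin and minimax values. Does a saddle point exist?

Maximin = -3, Minimax = 0, Saddle: False

Work:
Row minimums: [-3, -4, -4] → maximin = -3
Column maximums: [1, 0, 1] → minimax = 0
No saddle point (maximin ≠ minimax). Mixed strategy needed.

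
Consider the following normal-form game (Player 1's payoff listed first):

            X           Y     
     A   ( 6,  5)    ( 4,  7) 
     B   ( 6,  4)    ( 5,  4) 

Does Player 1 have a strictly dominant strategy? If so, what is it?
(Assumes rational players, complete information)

No strictly dominant strategy exists for Player 1

Work:
A strategy strictly dominates another if it gives a strictly higher payoff against every opponent action. Compare each pair of P1's strategies column-by-column:
  A vs B: [6 vs 6, 4 vs 5] → A does not strictly dominate B (column X: 6 ≤ 6)
  B vs A: [6 vs 6, 5 vs 4] → B does not strictly dominate A (column X: 6 ≤ 6)
No single strategy strictly dominates all others → no strictly dominant strategy.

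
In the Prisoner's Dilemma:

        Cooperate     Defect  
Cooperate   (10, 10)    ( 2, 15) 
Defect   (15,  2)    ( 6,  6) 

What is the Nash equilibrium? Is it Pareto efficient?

(Defect, Defect) is NE; not Pareto efficient

Work:
Defect dominates Cooperate for both players:
If P2 cooperates: Defect (15) > Cooperate (10)
If P2 defects: Defect (6) > Cooperate (2)
NE: (Defect, Defect) with payoff (6, 6)
But (Cooperate, Cooperate) = (10, 10) Pareto dominates (6, 6)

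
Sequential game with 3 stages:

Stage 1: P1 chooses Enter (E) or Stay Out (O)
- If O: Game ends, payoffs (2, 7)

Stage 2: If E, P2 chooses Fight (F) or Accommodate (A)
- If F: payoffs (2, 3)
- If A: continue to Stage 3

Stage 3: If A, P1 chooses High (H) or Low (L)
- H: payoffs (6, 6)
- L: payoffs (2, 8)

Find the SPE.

SPE: (E, A, H); Outcome (6, 6)

Work:
Stage 3: P1 chooses H (6 vs 2)
Stage 2: P2: F->3, A->6 (anticipating H). Choose A
Stage 1: P1: O->2, E->6 (anticipating A, H). Choose E
SPE path: E -> A -> H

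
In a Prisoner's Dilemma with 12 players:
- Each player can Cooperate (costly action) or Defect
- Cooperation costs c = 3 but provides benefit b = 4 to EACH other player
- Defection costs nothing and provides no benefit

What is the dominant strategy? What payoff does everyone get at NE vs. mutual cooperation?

Dominant: Defect; NE payoff = 0; Coop payoff = 41

Work:
Defect dominates (saves cost c = 3, benefit to others is external)
NE: All defect → everyone gets 0
If all cooperate: each receives (11)×4 - 3 = 41
Social dilemma: 41 > 0 but NE gives 0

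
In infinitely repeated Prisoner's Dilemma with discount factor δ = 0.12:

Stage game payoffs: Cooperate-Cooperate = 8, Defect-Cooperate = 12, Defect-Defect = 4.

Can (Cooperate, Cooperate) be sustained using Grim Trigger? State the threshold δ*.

δ* = 0.5; since δ = 0.12 < 0.5, cooperation cannot be sustained

Work:
For Grim Trigger:
Cooperate forever: 8/(1-δ)
Defect then punished: 12 + 4·δ/(1-δ)
Need: 8/(1-δ) ≥ 12 + 4·δ/(1-δ)
Solving: δ ≥ (T-R)/(T-P) = (12-8)/(12-4) = 0.5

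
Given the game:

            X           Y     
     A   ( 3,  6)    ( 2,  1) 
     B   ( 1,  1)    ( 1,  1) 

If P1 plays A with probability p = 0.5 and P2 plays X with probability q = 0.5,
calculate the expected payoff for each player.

E[P1] = 1.75, E[P2] = 2.25

Work:
E[P1] = p·q·π₁(A,X) + p·(1-q)·π₁(A,Y) + (1-p)·q·π₁(B,X) + (1-p)·(1-q)·π₁(B,Y)
= 0.5·0.5·3 + 0.5·0.5·2 + 0.5·0.5·1 + 0.5·0.5·1
= 1.75

E[P2] = 2.25 (similar calculation)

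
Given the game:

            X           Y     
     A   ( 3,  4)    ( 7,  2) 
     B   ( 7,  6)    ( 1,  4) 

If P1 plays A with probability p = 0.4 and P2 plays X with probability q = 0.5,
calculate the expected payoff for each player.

E[P1] = 4.4, E[P2] = 4.2

Work:
E[P1] = p·q·π₁(A,X) + p·(1-q)·π₁(A,Y) + (1-p)·q·π₁(B,X) + (1-p)·(1-q)·π₁(B,Y)
= 0.4·0.5·3 + 0.4·0.5·7 + 0.6·0.5·7 + 0.6·0.5·1
= 4.4

E[P2] = 4.2 (similar calculation)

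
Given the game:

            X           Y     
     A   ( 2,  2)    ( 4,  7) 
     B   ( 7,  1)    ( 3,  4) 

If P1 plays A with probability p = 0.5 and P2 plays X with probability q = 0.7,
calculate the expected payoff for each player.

E[P1] = 4.2, E[P2] = 2.7

Work:
E[P1] = p·q·π₁(A,X) + p·(1-q)·π₁(A,Y) + (1-p)·q·π₁(B,X) + (1-p)·(1-q)·π₁(B,Y)
= 0.5·0.7·2 + 0.5·0.3·4 + 0.5·0.7·7 + 0.5·0.3·3
= 4.2

E[P2] = 2.7 (similar calculation)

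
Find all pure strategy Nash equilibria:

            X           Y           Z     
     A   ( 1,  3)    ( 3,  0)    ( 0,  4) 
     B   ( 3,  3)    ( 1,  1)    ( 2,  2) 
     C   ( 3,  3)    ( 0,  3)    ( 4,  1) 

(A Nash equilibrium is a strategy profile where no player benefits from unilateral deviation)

Nash equilibrium: (B, X), (C, X)

Work:
Best responses:
  P1 vs X: payoffs [1, 3, 3] → best response B/C (payoff 3)
  P1 vs Y: payoffs [3, 1, 0] → best response A (payoff 3)
  P1 vs Z: payoffs [0, 2, 4] → best response C (payoff 4)
  P2 vs A: payoffs [3, 0, 4] → best response Z (payoff 4)
  P2 vs B: payoffs [3, 1, 2] → best response X (payoff 3)
  P2 vs C: payoffs [3, 3, 1] → best response X/Y (payoff 3)
Mutual best responses: (B,X), (C,X) → Nash equilibria.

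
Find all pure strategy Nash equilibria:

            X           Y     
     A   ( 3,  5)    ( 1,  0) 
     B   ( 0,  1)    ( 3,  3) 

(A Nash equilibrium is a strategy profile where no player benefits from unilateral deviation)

Nash equilibrium: (A, X), (B, Y)

Work:
Best responses:
  P1 vs X: payoffs [3, 0] → best response A (payoff 3)
  P1 vs Y: payoffs [1, 3] → best response B (payoff 3)
  P2 vs A: payoffs [5, 0] → best response X (payoff 5)
  P2 vs B: payoffs [1, 3] → best response Y (payoff 3)
Mutual best responses: (A,X), (B,Y) → Nash equilibria.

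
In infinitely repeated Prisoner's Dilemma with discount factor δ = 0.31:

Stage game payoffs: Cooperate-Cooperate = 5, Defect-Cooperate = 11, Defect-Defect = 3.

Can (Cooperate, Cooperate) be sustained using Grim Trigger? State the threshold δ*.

δ* = 0.75; since δ = 0.31 < 0.75, cooperation cannot be sustained

Work:
For Grim Trigger:
Cooperate forever: 5/(1-δ)
Defect then punished: 11 + 3·δ/(1-δ)
Need: 5/(1-δ) ≥ 11 + 3·δ/(1-δ)
Solving: δ ≥ (T-R)/(T-P) = (11-5)/(11-3) = 0.75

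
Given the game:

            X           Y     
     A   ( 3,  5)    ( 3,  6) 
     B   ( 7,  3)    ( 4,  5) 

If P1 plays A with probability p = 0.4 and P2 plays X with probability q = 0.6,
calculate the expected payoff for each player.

E[P1] = 4.68, E[P2] = 4.44

Work:
E[P1] = p·q·π₁(A,X) + p·(1-q)·π₁(A,Y) + (1-p)·q·π₁(B,X) + (1-p)·(1-q)·π₁(B,Y)
= 0.4·0.6·3 + 0.4·0.4·3 + 0.6·0.6·7 + 0.6·0.4·4
= 4.68

E[P2] = 4.44 (similar calculation)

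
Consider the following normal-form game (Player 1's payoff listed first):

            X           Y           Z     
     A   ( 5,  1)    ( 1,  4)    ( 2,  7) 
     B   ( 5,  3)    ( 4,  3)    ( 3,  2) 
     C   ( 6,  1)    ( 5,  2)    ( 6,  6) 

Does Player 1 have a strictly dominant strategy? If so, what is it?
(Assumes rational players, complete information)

Yes, Player 1's strictly dominant strategy is C

Work:
A strategy strictly dominates another if it gives a strictly higher payoff against every opponent action. Compare each pair of P1's strategies column-by-column:
  A vs B: [5 vs 5, 1 vs 4, 2 vs 3] → A does not strictly dominate B (column X: 5 ≤ 5)
  A vs C: [5 vs 6, 1 vs 5, 2 vs 6] → A does not strictly dominate C (column X: 5 ≤ 6)
  B vs A: [5 vs 5, 4 vs 1, 3 vs 2] → B does not strictly dominate A (column X: 5 ≤ 5)
  B vs C: [5 vs 6, 4 vs 5, 3 vs 6] → B does not strictly dominate C (column X: 5 ≤ 6)
  C vs A: [6 vs 5, 5 vs 1, 6 vs 2] → C strictly dominates A
  C vs B: [6 vs 5, 5 vs 4, 6 vs 3] → C strictly dominates B
C strictly dominates every other strategy → strictly dominant.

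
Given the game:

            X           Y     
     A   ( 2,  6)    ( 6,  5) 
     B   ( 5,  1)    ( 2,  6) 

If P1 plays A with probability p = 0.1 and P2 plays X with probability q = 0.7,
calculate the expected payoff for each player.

E[P1] = 4.01, E[P2] = 2.82

Work:
E[P1] = p·q·π₁(A,X) + p·(1-q)·π₁(A,Y) + (1-p)·q·π₁(B,X) + (1-p)·(1-q)·π₁(B,Y)
= 0.1·0.7·2 + 0.1·0.3·6 + 0.9·0.7·5 + 0.9·0.3·2
= 4.01

E[P2] = 2.82 (similar calculation)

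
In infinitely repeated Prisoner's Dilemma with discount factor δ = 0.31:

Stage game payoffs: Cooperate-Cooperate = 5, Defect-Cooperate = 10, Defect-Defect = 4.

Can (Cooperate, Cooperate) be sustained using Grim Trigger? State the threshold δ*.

δ* = 0.8333; since δ = 0.31 < 0.8333, cooperation cannot be sustained

Work:
For Grim Trigger:
Cooperate forever: 5/(1-δ)
Defect then punished: 10 + 4·δ/(1-δ)
Need: 5/(1-δ) ≥ 10 + 4·δ/(1-δ)
Solving: δ ≥ (T-R)/(T-P) = (10-5)/(10-4) = 0.8333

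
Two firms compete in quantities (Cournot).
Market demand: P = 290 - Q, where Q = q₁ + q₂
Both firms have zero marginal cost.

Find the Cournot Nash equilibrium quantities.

q₁* = q₂* = 96.67; P* = 96.67

Work:
Profit: π_i = P·q_i = (a - q_i - q_j)·q_i
FOC: ∂π_i/∂q_i = a - 2q_i - q_j = 0
Reaction function: q_i = (290 - q_j)/2
Symmetry: q* = 290/3 = 96.67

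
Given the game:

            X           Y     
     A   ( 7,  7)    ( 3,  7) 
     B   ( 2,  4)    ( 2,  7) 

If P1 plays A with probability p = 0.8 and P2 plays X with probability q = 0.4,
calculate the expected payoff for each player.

E[P1] = 4.08, E[P2] = 6.76

Work:
E[P1] = p·q·π₁(A,X) + p·(1-q)·π₁(A,Y) + (1-p)·q·π₁(B,X) + (1-p)·(1-q)·π₁(B,Y)
= 0.8·0.4·7 + 0.8·0.6·3 + 0.2·0.4·2 + 0.2·0.6·2
= 4.08

E[P2] = 6.76 (similar calculation)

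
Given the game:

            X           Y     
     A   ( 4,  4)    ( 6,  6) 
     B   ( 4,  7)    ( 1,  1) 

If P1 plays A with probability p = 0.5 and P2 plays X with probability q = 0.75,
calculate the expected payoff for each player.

E[P1] = 3.875, E[P2] = 5.0

Work:
E[P1] = p·q·π₁(A,X) + p·(1-q)·π₁(A,Y) + (1-p)·q·π₁(B,X) + (1-p)·(1-q)·π₁(B,Y)
= 0.5·0.75·4 + 0.5·0.25·6 + 0.5·0.75·4 + 0.5·0.25·1
= 3.875

E[P2] = 5.0 (similar calculation)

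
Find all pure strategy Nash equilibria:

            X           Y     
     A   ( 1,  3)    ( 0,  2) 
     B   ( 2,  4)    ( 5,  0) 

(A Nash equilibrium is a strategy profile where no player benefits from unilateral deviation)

Nash equilibrium: (B, X)

Work:
Best responses:
  P1 vs X: payoffs [1, 2] → best response B (payoff 2)
  P1 vs Y: payoffs [0, 5] → best response B (payoff 5)
  P2 vs A: payoffs [3, 2] → best response X (payoff 3)
  P2 vs B: payoffs [4, 0] → best response X (payoff 4)
Mutual best responses: (B,X) → Nash equilibria.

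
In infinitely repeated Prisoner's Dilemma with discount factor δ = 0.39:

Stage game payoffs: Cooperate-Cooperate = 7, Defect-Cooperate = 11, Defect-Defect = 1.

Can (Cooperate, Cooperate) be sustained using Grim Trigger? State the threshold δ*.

δ* = 0.4; since δ = 0.39 < 0.4, cooperation cannot be sustained

Work:
For Grim Trigger:
Cooperate forever: 7/(1-δ)
Defect then punished: 11 + 1·δ/(1-δ)
Need: 7/(1-δ) ≥ 11 + 1·δ/(1-δ)
Solving: δ ≥ (T-R)/(T-P) = (11-7)/(11-1) = 0.4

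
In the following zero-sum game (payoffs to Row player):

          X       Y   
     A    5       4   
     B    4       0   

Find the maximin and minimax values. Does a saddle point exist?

Maximin = 4, Minimax = 4, Saddle: True

Work:
Row minimums: [4, 0] → maximin = 4
Column maximums: [5, 4] → minimax = 4
Saddle point exists! Game value = 4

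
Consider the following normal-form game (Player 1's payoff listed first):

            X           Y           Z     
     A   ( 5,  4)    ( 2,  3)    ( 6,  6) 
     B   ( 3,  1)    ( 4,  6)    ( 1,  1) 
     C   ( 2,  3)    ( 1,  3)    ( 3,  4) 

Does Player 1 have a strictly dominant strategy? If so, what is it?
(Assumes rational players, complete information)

No strictly dominant strategy exists for Player 1

Work:
A strategy strictly dominates another if it gives a strictly higher payoff against every opponent action. Compare each pair of P1's strategies column-by-column:
  A vs B: [5 vs 3, 2 vs 4, 6 vs 1] → A does not strictly dominate B (column Y: 2 ≤ 4)
  A vs C: [5 vs 2, 2 vs 1, 6 vs 3] → A strictly dominates C
  B vs A: [3 vs 5, 4 vs 2, 1 vs 6] → B does not strictly dominate A (column X: 3 ≤ 5)
  B vs C: [3 vs 2, 4 vs 1, 1 vs 3] → B does not strictly dominate C (column Z: 1 ≤ 3)
  C vs A: [2 vs 5, 1 vs 2, 3 vs 6] → C does not strictly dominate A (column X: 2 ≤ 5)
  C vs B: [2 vs 3, 1 vs 4, 3 vs 1] → C does not strictly dominate B (column X: 2 ≤ 3)
No single strategy strictly dominates all others → no strictly dominant strategy.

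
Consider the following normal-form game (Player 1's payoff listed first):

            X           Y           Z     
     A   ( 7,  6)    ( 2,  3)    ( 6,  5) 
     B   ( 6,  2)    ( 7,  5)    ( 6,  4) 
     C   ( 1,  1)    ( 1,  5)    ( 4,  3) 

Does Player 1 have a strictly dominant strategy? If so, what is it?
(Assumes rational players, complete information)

No strictly dominant strategy exists for Player 1

Work:
A strategy strictly dominates another if it gives a strictly higher payoff against every opponent action. Compare each pair of P1's strategies column-by-column:
  A vs B: [7 vs 6, 2 vs 7, 6 vs 6] → A does not strictly dominate B (column Y: 2 ≤ 7)
  A vs C: [7 vs 1, 2 vs 1, 6 vs 4] → A strictly dominates C
  B vs A: [6 vs 7, 7 vs 2, 6 vs 6] → B does not strictly dominate A (column X: 6 ≤ 7)
  B vs C: [6 vs 1, 7 vs 1, 6 vs 4] → B strictly dominates C
  C vs A: [1 vs 7, 1 vs 2, 4 vs 6] → C does not strictly dominate A (column X: 1 ≤ 7)
  C vs B: [1 vs 6, 1 vs 7, 4 vs 6] → C does not strictly dominate B (column X: 1 ≤ 6)
No single strategy strictly dominates all others → no strictly dominant strategy.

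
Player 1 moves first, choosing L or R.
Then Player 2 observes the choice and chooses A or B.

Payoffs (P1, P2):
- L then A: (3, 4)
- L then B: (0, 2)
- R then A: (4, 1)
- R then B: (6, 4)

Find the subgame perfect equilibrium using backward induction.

P1 plays R, P2 plays A after L and B after R; Payoff (6, 4)

Work:
Backward induction:
After L: P2 chooses A → P1 gets 3
After R: P2 chooses B → P1 gets 6
P1 chooses R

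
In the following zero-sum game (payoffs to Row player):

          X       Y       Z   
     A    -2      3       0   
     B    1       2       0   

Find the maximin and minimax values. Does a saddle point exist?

Maximin = 0, Minimax = 0, Saddle: True

Work:
Row minimums: [-2, 0] → maximin = 0
Column maximums: [1, 3, 0] → minimax = 0
Saddle point exists! Game value = 0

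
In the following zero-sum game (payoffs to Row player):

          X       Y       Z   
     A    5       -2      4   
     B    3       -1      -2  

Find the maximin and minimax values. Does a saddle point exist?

Maximin = -2, Minimax = -1, Saddle: False

Work:
Row minimums: [-2, -2] → maximin = -2
Column maximums: [5, -1, 4] → minimax = -1
No saddle point (maximin ≠ minimax). Mixed strategy needed.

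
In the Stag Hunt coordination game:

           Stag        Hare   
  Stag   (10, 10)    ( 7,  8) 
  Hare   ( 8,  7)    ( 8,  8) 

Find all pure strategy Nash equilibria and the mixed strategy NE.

Pure NE: (Stag, Stag) and (Hare, Hare); Mixed NE: p = 0.3333, q = 0.3333

Work:
Check pure NE:
(Stag, Stag): (10, 10) - no unilateral deviation beneficial
(Hare, Hare): (8, 8) - no unilateral deviation beneficial
Mixed NE: P1 plays Stag with p = 0.3333, P2 plays Stag with q = 0.3333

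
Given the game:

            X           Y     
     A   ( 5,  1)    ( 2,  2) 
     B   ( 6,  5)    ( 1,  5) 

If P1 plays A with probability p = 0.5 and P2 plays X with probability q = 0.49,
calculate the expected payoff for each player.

E[P1] = 3.46, E[P2] = 3.255

Work:
E[P1] = p·q·π₁(A,X) + p·(1-q)·π₁(A,Y) + (1-p)·q·π₁(B,X) + (1-p)·(1-q)·π₁(B,Y)
= 0.5·0.49·5 + 0.5·0.51·2 + 0.5·0.49·6 + 0.5·0.51·1
= 3.46

E[P2] = 3.255 (similar calculation)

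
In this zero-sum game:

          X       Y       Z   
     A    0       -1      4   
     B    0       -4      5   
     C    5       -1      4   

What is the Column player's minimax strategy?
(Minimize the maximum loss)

Column should play Y, value = -1

Work:
Column player minimizes Row's maximum payoff:
Column X: max payoff to Row = 5
Column Y: max payoff to Row = -1
Column Z: max payoff to Row = 5
Minimum is -1, achieved by column Y.
Minimax strategy: Y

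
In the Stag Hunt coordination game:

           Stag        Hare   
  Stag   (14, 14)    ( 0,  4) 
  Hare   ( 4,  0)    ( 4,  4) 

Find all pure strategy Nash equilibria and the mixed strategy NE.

Pure NE: (Stag, Stag) and (Hare, Hare); Mixed NE: p = 0.2857, q = 0.2857

Work:
Check pure NE:
(Stag, Stag): (14, 14) - no unilateral deviation beneficial
(Hare, Hare): (4, 4) - no unilateral deviation beneficial
Mixed NE: P1 plays Stag with p = 0.2857, P2 plays Stag with q = 0.2857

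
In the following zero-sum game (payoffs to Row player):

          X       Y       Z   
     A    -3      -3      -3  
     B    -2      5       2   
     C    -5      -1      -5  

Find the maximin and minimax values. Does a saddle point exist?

Maximin = -2, Minimax = -2, Saddle: True

Work:
Row minimums: [-3, -2, -5] → maximin = -2
Column maximums: [-2, 5, 2] → minimax = -2
Saddle point exists! Game value = -2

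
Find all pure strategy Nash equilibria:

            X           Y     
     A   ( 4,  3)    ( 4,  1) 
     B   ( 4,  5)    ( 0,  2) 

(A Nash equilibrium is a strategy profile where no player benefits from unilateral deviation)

Nash equilibrium: (A, X), (B, X)

Work:
Best responses:
  P1 vs X: payoffs [4, 4] → best response A/B (payoff 4)
  P1 vs Y: payoffs [4, 0] → best response A (payoff 4)
  P2 vs A: payoffs [3, 1] → best response X (payoff 3)
  P2 vs B: payoffs [5, 2] → best response X (payoff 5)
Mutual best responses: (A,X), (B,X) → Nash equilibria.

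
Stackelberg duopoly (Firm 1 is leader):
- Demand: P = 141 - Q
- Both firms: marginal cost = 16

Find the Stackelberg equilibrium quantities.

q₁* (leader) = 62.5, q₂* (follower) = 31.25

Work:
Follower's reaction: q₂ = (a - c - q₁)/2
Leader substitutes: π₁ = q₁·(a - q₁ - (a-c-q₁)/2 - c)
FOC: q₁* = (141 - 16)/2 = 62.50
Then: q₂* = (141 - 16 - 62.5)/2 = 31.25
Leader has first-mover advantage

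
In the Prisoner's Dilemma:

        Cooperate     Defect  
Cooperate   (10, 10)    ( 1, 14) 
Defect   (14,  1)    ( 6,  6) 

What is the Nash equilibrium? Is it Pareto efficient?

(Defect, Defect) is NE; not Pareto efficient

Work:
Defect dominates Cooperate for both players:
If P2 cooperates: Defect (14) > Cooperate (10)
If P2 defects: Defect (6) > Cooperate (1)
NE: (Defect, Defect) with payoff (6, 6)
But (Cooperate, Cooperate) = (10, 10) Pareto dominates (6, 6)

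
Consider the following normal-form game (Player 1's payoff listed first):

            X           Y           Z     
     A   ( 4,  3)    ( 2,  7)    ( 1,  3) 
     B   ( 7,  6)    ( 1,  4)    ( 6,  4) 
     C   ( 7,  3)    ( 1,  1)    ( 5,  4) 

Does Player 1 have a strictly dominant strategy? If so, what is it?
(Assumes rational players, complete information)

No strictly dominant strategy exists for Player 1

Work:
A strategy strictly dominates another if it gives a strictly higher payoff against every opponent action. Compare each pair of P1's strategies column-by-column:
  A vs B: [4 vs 7, 2 vs 1, 1 vs 6] → A does not strictly dominate B (column X: 4 ≤ 7)
  A vs C: [4 vs 7, 2 vs 1, 1 vs 5] → A does not strictly dominate C (column X: 4 ≤ 7)
  B vs A: [7 vs 4, 1 vs 2, 6 vs 1] → B does not strictly dominate A (column Y: 1 ≤ 2)
  B vs C: [7 vs 7, 1 vs 1, 6 vs 5] → B does not strictly dominate C (column X: 7 ≤ 7)
  C vs A: [7 vs 4, 1 vs 2, 5 vs 1] → C does not strictly dominate A (column Y: 1 ≤ 2)
  C vs B: [7 vs 7, 1 vs 1, 5 vs 6] → C does not strictly dominate B (column X: 7 ≤ 7)
No single strategy strictly dominates all others → no strictly dominant strategy.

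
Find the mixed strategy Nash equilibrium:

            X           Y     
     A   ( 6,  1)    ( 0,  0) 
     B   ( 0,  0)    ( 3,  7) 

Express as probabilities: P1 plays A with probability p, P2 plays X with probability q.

p = 0.875, q = 0.3333

Work:
Find probabilities that make opponent indifferent:
P2 chooses q to make P1 indifferent between A and B
P1 chooses p to make P2 indifferent between X and Y
Mixed NE: P1 plays (A: 0.875, B: 0.125), P2 plays (X: 0.3333, Y: 0.6667)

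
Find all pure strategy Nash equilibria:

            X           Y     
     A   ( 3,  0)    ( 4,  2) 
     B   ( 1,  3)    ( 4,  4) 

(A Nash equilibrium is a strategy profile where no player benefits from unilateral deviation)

Nash equilibrium: (A, Y), (B, Y)

Work:
Best responses:
  P1 vs X: payoffs [3, 1] → best response A (payoff 3)
  P1 vs Y: payoffs [4, 4] → best response A/B (payoff 4)
  P2 vs A: payoffs [0, 2] → best response Y (payoff 2)
  P2 vs B: payoffs [3, 4] → best response Y (payoff 4)
Mutual best responses: (A,Y), (B,Y) → Nash equilibria.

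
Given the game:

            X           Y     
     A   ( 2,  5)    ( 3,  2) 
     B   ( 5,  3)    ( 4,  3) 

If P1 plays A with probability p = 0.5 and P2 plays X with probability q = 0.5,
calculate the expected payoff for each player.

E[P1] = 3.5, E[P2] = 3.25

Work:
E[P1] = p·q·π₁(A,X) + p·(1-q)·π₁(A,Y) + (1-p)·q·π₁(B,X) + (1-p)·(1-q)·π₁(B,Y)
= 0.5·0.5·2 + 0.5·0.5·3 + 0.5·0.5·5 + 0.5·0.5·4
= 3.5

E[P2] = 3.25 (similar calculation)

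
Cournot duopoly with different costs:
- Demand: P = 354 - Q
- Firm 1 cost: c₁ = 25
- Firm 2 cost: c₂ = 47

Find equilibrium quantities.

q₁* = 117.0, q₂* = 95.0

Work:
Reaction: q₁ = (354 - 25 - q₂)/2
Reaction: q₂ = (354 - 47 - q₁)/2
Solve simultaneously:
q₁* = (354 - 2×25 + 47)/3 = 117.0
q₂* = (354 - 2×47 + 25)/3 = 95.0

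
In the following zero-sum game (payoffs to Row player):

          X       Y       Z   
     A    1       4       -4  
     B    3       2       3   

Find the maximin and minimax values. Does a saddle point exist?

Maximin = 2, Minimax = 3, Saddle: False

Work:
Row minimums: [-4, 2] → maximin = 2
Column maximums: [3, 4, 3] → minimax = 3
No saddle point (maximin ≠ minimax). Mixed strategy needed.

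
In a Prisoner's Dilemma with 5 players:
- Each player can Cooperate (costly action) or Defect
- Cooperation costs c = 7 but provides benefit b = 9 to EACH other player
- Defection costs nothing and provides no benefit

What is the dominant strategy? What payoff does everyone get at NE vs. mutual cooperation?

Dominant: Defect; NE payoff = 0; Coop payoff = 29

Work:
Defect dominates (saves cost c = 7, benefit to others is external)
NE: All defect → everyone gets 0
If all cooperate: each receives (4)×9 - 7 = 29
Social dilemma: 29 > 0 but NE gives 0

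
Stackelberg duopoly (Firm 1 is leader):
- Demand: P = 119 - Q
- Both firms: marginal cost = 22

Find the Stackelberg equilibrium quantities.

q₁* (leader) = 48.5, q₂* (follower) = 24.25

Work:
Follower's reaction: q₂ = (a - c - q₁)/2
Leader substitutes: π₁ = q₁·(a - q₁ - (a-c-q₁)/2 - c)
FOC: q₁* = (119 - 22)/2 = 48.50
Then: q₂* = (119 - 22 - 48.5)/2 = 24.25
Leader has first-mover advantage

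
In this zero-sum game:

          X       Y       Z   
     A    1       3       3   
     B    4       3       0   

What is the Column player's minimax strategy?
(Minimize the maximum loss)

Column should play Y or Z (all achieve the minimum), value = 3

Work:
Column player minimizes Row's maximum payoff:
Column X: max payoff to Row = 4
Column Y: max payoff to Row = 3
Column Z: max payoff to Row = 3
Minimum is 3, achieved by columns Y, Z (tied).
Each of Y or Z is a minimax strategy.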